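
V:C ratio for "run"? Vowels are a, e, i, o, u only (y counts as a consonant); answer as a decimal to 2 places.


Word: "run"
Vowels (a,e,i,o,u): 1
Consonants: 2
Ratio = 1/2
= 0.50


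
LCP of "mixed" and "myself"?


Word 1: "mixed"
Word 2: "myself"
Comparing from start:
  Pos 0: 'm' == 'm'
  Pos 1: 'i' != 'y' (stop)
LCP = "m" (length 1)


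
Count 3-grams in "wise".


Word: "wise" (length 4)
Number of 3-grams = length - 3 + 1 = 4 - 3 + 1
= 2


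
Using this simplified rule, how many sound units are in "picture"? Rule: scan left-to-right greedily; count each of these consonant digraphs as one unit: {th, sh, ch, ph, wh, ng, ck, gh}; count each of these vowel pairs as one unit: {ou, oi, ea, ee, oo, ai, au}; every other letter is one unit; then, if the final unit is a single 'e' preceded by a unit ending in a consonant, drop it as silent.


Word: "picture" (7 letters)
Left-to-right scan:
  [1] 'p' (letter)
  [2] 'i' (letter)
  [3] 'c' (letter)
  [4] 't' (letter)
  [5] 'u' (letter)
  [6] 'r' (letter)
  [7] 'e' (letter)
Units from scan: 7
Final unit is 'e' after a consonant -> drop as silent (-1)
Sound units = 6 units


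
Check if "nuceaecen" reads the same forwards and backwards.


Word: "nuceaecen"
Reversed: "neceaecun"
Forward == Backward? nuceaecen != neceaecun
Palindrome = No


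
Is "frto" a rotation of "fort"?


Word: "fort", Candidate: "frto"
Method: check if candidate is substring of word+word
"fortfort" contains "frto"? No
Is rotation = No


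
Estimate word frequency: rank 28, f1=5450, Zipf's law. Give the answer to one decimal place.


Zipf's law: f(r) = f(1) / r
f(1) = 5450
f(28) = 5450 / 28
= 194.6 occurrences


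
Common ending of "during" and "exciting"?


Word 1: "during"
Word 2: "exciting"
Comparing from end:
  Pos -1: 'g' == 'g'
  Pos -2: 'n' == 'n'
  Pos -3: 'i' == 'i'
  Pos -4: 'r' != 't' (stop)
LCS = "ing" (length 3)


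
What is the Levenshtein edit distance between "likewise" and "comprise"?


Word 1: "likewise" (length 8)
Word 2: "comprise" (length 8)
One optimal edit sequence (insert/delete/substitute each cost 1):
  1. substitute 'l' -> 'c'  (+1)
  2. substitute 'i' -> 'o'  (+1)
  3. substitute 'k' -> 'm'  (+1)
  4. substitute 'e' -> 'p'  (+1)
  5. substitute 'w' -> 'r'  (+1)
  6. keep 'i'
  7. keep 's'
  8. keep 'e'
Total edit operations: 5
Edit distance = 5


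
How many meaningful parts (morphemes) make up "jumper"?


Word: "jumper"
Morphemes: jump / -er
Each morpheme carries meaning
= 2 morphemes


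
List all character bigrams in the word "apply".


Word: "apply" (length 5)
Number of bigrams = 5 - 2 + 1 = 4
  Position 0: "ap"
  Position 1: "pp"
  Position 2: "pl"
  Position 3: "ly"
Bigrams = "ap", "pp", "pl", "ly"


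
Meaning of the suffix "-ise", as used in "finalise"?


Suffix: -ise
As in: finalise -> final + -ise
Meaning = to make


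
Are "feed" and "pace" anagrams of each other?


Word 1: "feed" → sorted: deef
Word 2: "pace" → sorted: acep
Same letters? deef != acep
Anagram = No


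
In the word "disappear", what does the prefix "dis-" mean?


Prefix: dis-
As in: disappear -> dis- + appear
Meaning = not / opposite


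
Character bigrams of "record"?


Word: "record" (length 6)
Number of bigrams = 6 - 2 + 1 = 5
  Position 0: "re"
  Position 1: "ec"
  Position 2: "co"
  Position 3: "or"
  Position 4: "rd"
Bigrams = "re", "ec", "co", "or", "rd"


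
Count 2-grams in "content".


Word: "content" (length 7)
Number of 2-grams = length - 2 + 1 = 7 - 2 + 1
= 6


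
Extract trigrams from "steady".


Word: "steady" (length 6)
Number of trigrams = 6 - 3 + 1 = 4
  Position 0: "ste"
  Position 1: "tea"
  Position 2: "ead"
  Position 3: "ady"
Trigrams = "ste", "tea", "ead", "ady"


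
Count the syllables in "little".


Word: "little"
Syllable breakdown: lit / tle
Counting: 2 parts
= 2 syllables


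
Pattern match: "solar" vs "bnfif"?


Pattern of "solar": [0, 1, 2, 3, 4]
Pattern of "bnfif": [0, 1, 2, 3, 2]
Patterns do not match
Same pattern = No


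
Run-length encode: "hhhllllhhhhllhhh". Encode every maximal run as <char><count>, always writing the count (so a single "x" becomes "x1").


String: "hhhllllhhhhllhhh"
Scanning for consecutive runs:
  'h' x 3
  'l' x 4
  'h' x 4
  'l' x 2
  'h' x 3
RLE = "h3l4h4l2h3"


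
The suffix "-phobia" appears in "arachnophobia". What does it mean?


Suffix: -phobia
Example: arachnophobia (arachno- + -phobia)
Meaning = fear of


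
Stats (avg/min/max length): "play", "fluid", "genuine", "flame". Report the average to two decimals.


Lengths: "play"=4, "fluid"=5, "genuine"=7, "flame"=5
Sum = 21, Count = 4
Average = 21/4 = 5.25
= avg=5.25, min=4, max=7


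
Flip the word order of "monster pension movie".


Original: "monster pension movie"
Words (1..n): monster | pension | movie
Reversed (n..1): movie | pension | monster
Result = "movie pension monster"


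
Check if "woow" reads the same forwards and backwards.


Word: "woow"
Reversed: "woow"
Forward == Backward? woow == woow
Palindrome = Yes


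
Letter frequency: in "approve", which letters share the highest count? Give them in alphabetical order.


Word: "approve"
Letter counts:
  'a': 1
  'e': 1
  'o': 1
  'p': 2
  'r': 1
  'v': 1
Maximum count = 2
Most frequent = 'p' (2 times each)


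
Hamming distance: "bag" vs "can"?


Comparing character by character (same length = 3):
  Pos 0: 'b' vs 'c' !=
  Pos 1: 'a' vs 'a' =
  Pos 2: 'g' vs 'n' !=
Hamming distance = 2


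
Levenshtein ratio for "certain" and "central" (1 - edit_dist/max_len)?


Word 1: "certain" (length 7)
Word 2: "central" (length 7)
One optimal edit sequence:
  1. keep 'c'
  2. keep 'e'
  3. substitute 'r' -> 'n'  (+1)
  4. keep 't'
  5. substitute 'a' -> 'r'  (+1)
  6. substitute 'i' -> 'a'  (+1)
  7. substitute 'n' -> 'l'  (+1)
Edit distance = 4
Max length = max(7, 7) = 7
Similarity = 1 - 4/7
= 0.4286


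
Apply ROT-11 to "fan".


Word: "fan"
Shift: 11
Each letter → (letter + shift) mod 26:
  'f' (5) + 11 = 16 → 'q'
  'a' (0) + 11 = 11 → 'l'
  'n' (13) + 11 = 24 → 'y'
Result = "qly"


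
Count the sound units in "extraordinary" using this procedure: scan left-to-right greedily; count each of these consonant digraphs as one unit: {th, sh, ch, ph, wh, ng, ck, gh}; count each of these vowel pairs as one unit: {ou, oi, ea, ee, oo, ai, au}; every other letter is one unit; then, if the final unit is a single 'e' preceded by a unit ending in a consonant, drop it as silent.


Word: "extraordinary" (13 letters)
Left-to-right scan:
  [1] 'e' (letter)
  [2] 'x' (letter)
  [3] 't' (letter)
  [4] 'r' (letter)
  [5] 'a' (letter)
  [6] 'o' (letter)
  [7] 'r' (letter)
  [8] 'd' (letter)
  [9] 'i' (letter)
  [10] 'n' (letter)
  [11] 'a' (letter)
  [12] 'r' (letter)
  [13] 'y' (letter)
Units from scan: 13
Sound units = 13 units


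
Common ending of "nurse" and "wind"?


Word 1: "nurse"
Word 2: "wind"
Comparing from end:
  Pos -1: 'e' != 'd' (stop)
LCS = "" (length 0)


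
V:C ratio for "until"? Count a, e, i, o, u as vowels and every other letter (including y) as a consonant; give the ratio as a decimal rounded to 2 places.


Word: "until"
Vowels (a,e,i,o,u): 2
Consonants: 3
Ratio = 2/3
= 0.67


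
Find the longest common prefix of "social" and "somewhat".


Word 1: "social"
Word 2: "somewhat"
Comparing from start:
  Pos 0: 's' == 's'
  Pos 1: 'o' == 'o'
  Pos 2: 'c' != 'm' (stop)
LCP = "so" (length 2)


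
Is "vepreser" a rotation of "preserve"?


Word: "preserve", Candidate: "vepreser"
Method: check if candidate is substring of word+word
"preservepreserve" contains "vepreser"? Yes
Is rotation = Yes


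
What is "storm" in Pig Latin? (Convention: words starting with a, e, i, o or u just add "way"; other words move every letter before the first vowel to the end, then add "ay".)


Word: "storm"
Starts with consonant(s) → move to end, add 'ay'
Consonant cluster: "st"
Pig Latin = "ormstay"


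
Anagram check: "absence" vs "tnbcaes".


Word 1: "absence" → sorted: abceens
Word 2: "tnbcaes" → sorted: abcenst
Same letters? abceens != abcenst
Anagram = No


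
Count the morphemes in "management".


Word: "management"
Morphemes: manage | -ment
Each morpheme carries meaning
= 2 morphemes


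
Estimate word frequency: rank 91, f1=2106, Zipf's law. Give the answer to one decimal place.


Zipf's law: f(r) = f(1) / r
f(1) = 2106
f(91) = 2106 / 91
= 23.1 occurrences


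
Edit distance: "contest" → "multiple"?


Word 1: "contest" (length 7)
Word 2: "multiple" (length 8)
One optimal edit sequence (insert/delete/substitute each cost 1):
  1. substitute 'c' -> 'm'  (+1)
  2. substitute 'o' -> 'u'  (+1)
  3. substitute 'n' -> 'l'  (+1)
  4. keep 't'
  5. insert 'i'  (+1)
  6. substitute 'e' -> 'p'  (+1)
  7. substitute 's' -> 'l'  (+1)
  8. substitute 't' -> 'e'  (+1)
Total edit operations: 7
Edit distance = 7


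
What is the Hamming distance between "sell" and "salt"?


Comparing character by character (same length = 4):
  Pos 0: 's' vs 's' =
  Pos 1: 'e' vs 'a' !=
  Pos 2: 'l' vs 'l' =
  Pos 3: 'l' vs 't' !=
Hamming distance = 2


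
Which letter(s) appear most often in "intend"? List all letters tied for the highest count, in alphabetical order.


Word: "intend"
Letter counts:
  'd': 1
  'e': 1
  'i': 1
  'n': 2
  't': 1
Maximum count = 2
Most frequent = 'n' (2 times each)


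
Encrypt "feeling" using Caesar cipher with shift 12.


Word: "feeling"
Shift: 12
Each letter → (letter + shift) mod 26:
  'f' (5) + 12 = 17 → 'r'
  'e' (4) + 12 = 16 → 'q'
  'e' (4) + 12 = 16 → 'q'
  'l' (11) + 12 = 23 → 'x'
  'i' (8) + 12 = 20 → 'u'
  'n' (13) + 12 = 25 → 'z'
  'g' (6) + 12 = 18 → 's'
Result = "rqqxuzs"


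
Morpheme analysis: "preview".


Word: "preview"
Morphemes: pre- + view
Each morpheme carries meaning
= 2 morphemes


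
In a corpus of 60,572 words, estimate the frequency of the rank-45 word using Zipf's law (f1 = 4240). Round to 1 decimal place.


Zipf's law: f(r) = f(1) / r
f(1) = 4240
f(45) = 4240 / 45
= 94.2 occurrences


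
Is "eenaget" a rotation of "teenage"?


Word: "teenage", Candidate: "eenaget"
Method: check if candidate is substring of word+word
"teenageteenage" contains "eenaget"? Yes
Is rotation = Yes


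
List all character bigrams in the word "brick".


Word: "brick" (length 5)
Number of bigrams = 5 - 2 + 1 = 4
  Position 0: "br"
  Position 1: "ri"
  Position 2: "ic"
  Position 3: "ck"
Bigrams = "br", "ri", "ic", "ck"


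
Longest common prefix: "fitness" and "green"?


Word 1: "fitness"
Word 2: "green"
Comparing from start:
  Pos 0: 'f' != 'g' (stop)
LCP = "" (length 0)


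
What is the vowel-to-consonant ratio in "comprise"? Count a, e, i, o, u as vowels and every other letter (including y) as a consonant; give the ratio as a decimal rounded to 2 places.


Word: "comprise"
Vowels (a,e,i,o,u): 3
Consonants: 5
Ratio = 3/5
= 0.60


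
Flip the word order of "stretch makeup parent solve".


Original: "stretch makeup parent solve"
Words (1..n): stretch | makeup | parent | solve
Reversed (n..1): solve | parent | makeup | stretch
Result = "solve parent makeup stretch"


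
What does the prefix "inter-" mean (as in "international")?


Prefix: inter-
Example: international (inter- + national)
Meaning = between


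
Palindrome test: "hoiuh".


Word: "hoiuh"
Reversed: "huioh"
Forward == Backward? hoiuh != huioh
Palindrome = No


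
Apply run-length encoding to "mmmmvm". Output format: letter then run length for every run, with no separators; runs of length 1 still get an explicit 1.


String: "mmmmvm"
Scanning for consecutive runs:
  'm' x 4
  'v' x 1
  'm' x 1
RLE = "m4v1m1"


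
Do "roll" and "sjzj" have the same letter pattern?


Pattern of "roll": [0, 1, 2, 2]
Pattern of "sjzj": [0, 1, 2, 1]
Patterns do not match
Same pattern = No


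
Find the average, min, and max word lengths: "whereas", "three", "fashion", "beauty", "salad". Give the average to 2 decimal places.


Lengths: "whereas"=7, "three"=5, "fashion"=7, "beauty"=6, "salad"=5
Sum = 30, Count = 5
Average = 30/5 = 6.00
= avg=6.00, min=5, max=7


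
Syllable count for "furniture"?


Word: "furniture"
Syllable breakdown: fur · ni · ture
Counting: 3 parts
= 3 syllables


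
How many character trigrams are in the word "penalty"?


Word: "penalty" (length 7)
Number of 3-grams = length - 3 + 1 = 7 - 3 + 1
= 5


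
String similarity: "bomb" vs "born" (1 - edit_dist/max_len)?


Word 1: "bomb" (length 4)
Word 2: "born" (length 4)
One optimal edit sequence:
  1. keep 'b'
  2. keep 'o'
  3. substitute 'm' -> 'r'  (+1)
  4. substitute 'b' -> 'n'  (+1)
Edit distance = 2
Max length = max(4, 4) = 4
Similarity = 1 - 2/4
= 0.5000


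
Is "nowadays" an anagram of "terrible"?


Word 1: "terrible" → sorted: beeilrrt
Word 2: "nowadays" → sorted: aadnoswy
Same letters? beeilrrt != aadnoswy
Anagram = No


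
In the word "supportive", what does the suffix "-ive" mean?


Suffix: -ive
Example: supportive = support + -ive
Meaning = tending to


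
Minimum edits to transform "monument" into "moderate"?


Word 1: "monument" (length 8)
Word 2: "moderate" (length 8)
One optimal edit sequence (insert/delete/substitute each cost 1):
  1. keep 'm'
  2. keep 'o'
  3. substitute 'n' -> 'd'  (+1)
  4. substitute 'u' -> 'e'  (+1)
  5. substitute 'm' -> 'r'  (+1)
  6. substitute 'e' -> 'a'  (+1)
  7. substitute 'n' -> 't'  (+1)
  8. substitute 't' -> 'e'  (+1)
Total edit operations: 6
Edit distance = 6


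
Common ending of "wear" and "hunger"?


Word 1: "wear"
Word 2: "hunger"
Comparing from end:
  Pos -1: 'r' == 'r'
  Pos -2: 'a' != 'e' (stop)
LCS = "r" (length 1)


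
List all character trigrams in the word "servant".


Word: "servant" (length 7)
Number of trigrams = 7 - 3 + 1 = 5
  Position 0: "ser"
  Position 1: "erv"
  Position 2: "rva"
  Position 3: "van"
  Position 4: "ant"
Trigrams = "ser", "erv", "rva", "van", "ant"


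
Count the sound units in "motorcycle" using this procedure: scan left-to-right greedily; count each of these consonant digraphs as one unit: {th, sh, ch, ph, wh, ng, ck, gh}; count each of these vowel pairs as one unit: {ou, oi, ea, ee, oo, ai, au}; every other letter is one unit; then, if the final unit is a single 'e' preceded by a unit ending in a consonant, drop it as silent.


Word: "motorcycle" (10 letters)
Left-to-right scan:
  1. 'm' (letter)
  2. 'o' (letter)
  3. 't' (letter)
  4. 'o' (letter)
  5. 'r' (letter)
  6. 'c' (letter)
  7. 'y' (letter)
  8. 'c' (letter)
  9. 'l' (letter)
  10. 'e' (letter)
Units from scan: 10
Final unit is 'e' after a consonant -> drop as silent (-1)
Sound units = 9 units


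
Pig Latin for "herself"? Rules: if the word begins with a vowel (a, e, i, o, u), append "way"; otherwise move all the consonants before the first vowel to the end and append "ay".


Word: "herself"
Starts with consonant(s) → move to end, add 'ay'
Consonant cluster: "h"
Pig Latin = "erselfhay"


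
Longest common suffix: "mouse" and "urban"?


Word 1: "mouse"
Word 2: "urban"
Comparing from end:
  Pos -1: 'e' != 'n' (stop)
LCS = "" (length 0)


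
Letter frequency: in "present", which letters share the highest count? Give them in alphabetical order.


Word: "present"
Letter counts:
  'e': 2
  'n': 1
  'p': 1
  'r': 1
  's': 1
  't': 1
Maximum count = 2
Most frequent = 'e' (2 times each)


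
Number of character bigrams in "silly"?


Word: "silly" (length 5)
Number of 2-grams = length - 2 + 1 = 5 - 2 + 1
= 4


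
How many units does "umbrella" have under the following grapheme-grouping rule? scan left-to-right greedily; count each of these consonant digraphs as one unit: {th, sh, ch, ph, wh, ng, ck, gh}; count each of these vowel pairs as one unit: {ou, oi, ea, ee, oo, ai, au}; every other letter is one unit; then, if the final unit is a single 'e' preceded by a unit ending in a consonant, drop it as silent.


Word: "umbrella" (8 letters)
Left-to-right scan:
  (1) 'u' (letter)
  (2) 'm' (letter)
  (3) 'b' (letter)
  (4) 'r' (letter)
  (5) 'e' (letter)
  (6) 'l' (letter)
  (7) 'l' (letter)
  (8) 'a' (letter)
Units from scan: 8
Sound units = 8 units


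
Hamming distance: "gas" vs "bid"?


Comparing character by character (same length = 3):
  Pos 0: 'g' vs 'b' !=
  Pos 1: 'a' vs 'i' !=
  Pos 2: 's' vs 'd' !=
Hamming distance = 3


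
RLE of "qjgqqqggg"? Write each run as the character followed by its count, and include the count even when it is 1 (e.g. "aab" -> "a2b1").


String: "qjgqqqggg"
Scanning for consecutive runs:
  'q' x 1
  'j' x 1
  'g' x 1
  'q' x 3
  'g' x 3
RLE = "q1j1g1q3g3"


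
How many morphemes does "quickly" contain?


Word: "quickly"
Morphemes: quick / -ly
Each morpheme carries meaning
= 2 morphemes


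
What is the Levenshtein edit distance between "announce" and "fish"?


Word 1: "announce" (length 8)
Word 2: "fish" (length 4)
One optimal edit sequence (insert/delete/substitute each cost 1):
  1. delete 'a'  (+1)
  2. delete 'n'  (+1)
  3. delete 'n'  (+1)
  4. delete 'o'  (+1)
  5. substitute 'u' -> 'f'  (+1)
  6. substitute 'n' -> 'i'  (+1)
  7. substitute 'c' -> 's'  (+1)
  8. substitute 'e' -> 'h'  (+1)
Total edit operations: 8
Edit distance = 8


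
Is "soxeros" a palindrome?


Word: "soxeros"
Reversed: "sorexos"
Forward == Backward? soxeros != sorexos
Palindrome = No


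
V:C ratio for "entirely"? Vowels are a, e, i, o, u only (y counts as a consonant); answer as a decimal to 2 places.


Word: "entirely"
Vowels (a,e,i,o,u): 3
Consonants: 5
Ratio = 3/5
= 0.60


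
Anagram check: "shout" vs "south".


Word 1: "shout" → sorted: hostu
Word 2: "south" → sorted: hostu
Same letters? hostu == hostu
Anagram = Yes


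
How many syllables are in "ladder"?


Word: "ladder"
Syllable breakdown: lad · der
Counting: 2 parts
= 2 syllables


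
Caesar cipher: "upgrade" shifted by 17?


Word: "upgrade"
Shift: 17
Each letter → (letter + shift) mod 26:
  'u' (20) + 17 = 11 → 'l'
  'p' (15) + 17 = 6 → 'g'
  'g' (6) + 17 = 23 → 'x'
  'r' (17) + 17 = 8 → 'i'
  'a' (0) + 17 = 17 → 'r'
  'd' (3) + 17 = 20 → 'u'
  'e' (4) + 17 = 21 → 'v'
Result = "lgxiruv"


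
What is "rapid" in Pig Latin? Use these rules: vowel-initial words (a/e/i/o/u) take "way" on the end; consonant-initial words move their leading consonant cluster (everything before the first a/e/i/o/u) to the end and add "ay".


Word: "rapid"
Starts with consonant(s) → move to end, add 'ay'
Consonant cluster: "r"
Pig Latin = "apidray"


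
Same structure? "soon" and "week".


Pattern of "soon": [0, 1, 1, 2]
Pattern of "week": [0, 1, 1, 2]
Patterns match
Same pattern = Yes


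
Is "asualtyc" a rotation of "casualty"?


Word: "casualty", Candidate: "asualtyc"
Method: check if candidate is substring of word+word
"casualtycasualty" contains "asualtyc"? Yes
Is rotation = Yes


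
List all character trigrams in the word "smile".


Word: "smile" (length 5)
Number of trigrams = 5 - 3 + 1 = 3
  Position 0: "smi"
  Position 1: "mil"
  Position 2: "ile"
Trigrams = "smi", "mil", "ile"


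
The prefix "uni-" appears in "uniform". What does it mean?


Prefix: uni-
As in: uniform -> uni- + form
Meaning = one


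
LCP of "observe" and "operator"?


Word 1: "observe"
Word 2: "operator"
Comparing from start:
  Pos 0: 'o' == 'o'
  Pos 1: 'b' != 'p' (stop)
LCP = "o" (length 1)


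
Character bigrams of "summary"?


Word: "summary" (length 7)
Number of bigrams = 7 - 2 + 1 = 6
  Position 0: "su"
  Position 1: "um"
  Position 2: "mm"
  Position 3: "ma"
  Position 4: "ar"
  Position 5: "ry"
Bigrams = "su", "um", "mm", "ma", "ar", "ry"


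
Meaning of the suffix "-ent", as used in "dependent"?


Suffix: -ent
Example: dependent = depend + -ent
Meaning = one who / that which


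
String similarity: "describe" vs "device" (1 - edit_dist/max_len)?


Word 1: "describe" (length 8)
Word 2: "device" (length 6)
One optimal edit sequence:
  1. keep 'd'
  2. keep 'e'
  3. delete 's'  (+1)
  4. delete 'c'  (+1)
  5. substitute 'r' -> 'v'  (+1)
  6. keep 'i'
  7. substitute 'b' -> 'c'  (+1)
  8. keep 'e'
Edit distance = 4
Max length = max(8, 6) = 8
Similarity = 1 - 4/8
= 0.5000


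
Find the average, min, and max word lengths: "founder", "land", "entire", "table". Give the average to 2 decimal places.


Lengths: "founder"=7, "land"=4, "entire"=6, "table"=5
Sum = 22, Count = 4
Average = 22/4 = 5.50
= avg=5.50, min=4, max=7


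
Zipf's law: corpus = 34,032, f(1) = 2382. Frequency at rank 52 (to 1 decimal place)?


Zipf's law: f(r) = f(1) / r
f(1) = 2382
f(52) = 2382 / 52
= 45.8 occurrences


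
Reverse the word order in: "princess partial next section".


Original: "princess partial next section"
Words (1..n): princess | partial | next | section
Reversed (n..1): section | next | partial | princess
Result = "section next partial princess"


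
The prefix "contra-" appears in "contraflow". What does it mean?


Prefix: contra-
Example: contraflow = contra- + flow
Meaning = against


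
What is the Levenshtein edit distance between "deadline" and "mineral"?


Word 1: "deadline" (length 8)
Word 2: "mineral" (length 7)
One optimal edit sequence (insert/delete/substitute each cost 1):
  1. delete 'd'  (+1)
  2. substitute 'e' -> 'm'  (+1)
  3. substitute 'a' -> 'i'  (+1)
  4. substitute 'd' -> 'n'  (+1)
  5. substitute 'l' -> 'e'  (+1)
  6. substitute 'i' -> 'r'  (+1)
  7. substitute 'n' -> 'a'  (+1)
  8. substitute 'e' -> 'l'  (+1)
Total edit operations: 8
Edit distance = 8


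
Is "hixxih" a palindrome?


Word: "hixxih"
Reversed: "hixxih"
Forward == Backward? hixxih == hixxih
Palindrome = Yes


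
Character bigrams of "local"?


Word: "local" (length 5)
Number of bigrams = 5 - 2 + 1 = 4
  Position 0: "lo"
  Position 1: "oc"
  Position 2: "ca"
  Position 3: "al"
Bigrams = "lo", "oc", "ca", "al"


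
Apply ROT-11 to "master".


Word: "master"
Shift: 11
Each letter → (letter + shift) mod 26:
  'm' (12) + 11 = 23 → 'x'
  'a' (0) + 11 = 11 → 'l'
  's' (18) + 11 = 3 → 'd'
  't' (19) + 11 = 4 → 'e'
  'e' (4) + 11 = 15 → 'p'
  'r' (17) + 11 = 2 → 'c'
Result = "xldepc"


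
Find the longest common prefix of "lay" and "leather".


Word 1: "lay"
Word 2: "leather"
Comparing from start:
  Pos 0: 'l' == 'l'
  Pos 1: 'a' != 'e' (stop)
LCP = "l" (length 1)


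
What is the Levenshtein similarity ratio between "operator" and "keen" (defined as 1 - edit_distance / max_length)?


Word 1: "operator" (length 8)
Word 2: "keen" (length 4)
One optimal edit sequence:
  1. delete 'o'  (+1)
  2. substitute 'p' -> 'k'  (+1)
  3. keep 'e'
  4. delete 'r'  (+1)
  5. delete 'a'  (+1)
  6. delete 't'  (+1)
  7. substitute 'o' -> 'e'  (+1)
  8. substitute 'r' -> 'n'  (+1)
Edit distance = 7
Max length = max(8, 4) = 8
Similarity = 1 - 7/8
= 0.1250


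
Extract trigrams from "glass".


Word: "glass" (length 5)
Number of trigrams = 5 - 3 + 1 = 3
  Position 0: "gla"
  Position 1: "las"
  Position 2: "ass"
Trigrams = "gla", "las", "ass"


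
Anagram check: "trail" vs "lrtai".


Word 1: "trail" → sorted: ailrt
Word 2: "lrtai" → sorted: ailrt
Same letters? ailrt == ailrt
Anagram = Yes


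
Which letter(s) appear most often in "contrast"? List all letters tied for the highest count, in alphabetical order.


Word: "contrast"
Letter counts:
  'a': 1
  'c': 1
  'n': 1
  'o': 1
  'r': 1
  's': 1
  't': 2
Maximum count = 2
Most frequent = 't' (2 times each)


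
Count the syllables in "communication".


Word: "communication"
Syllable breakdown: com / mu / ni / ca / tion
Counting: 5 parts
= 5 syllables


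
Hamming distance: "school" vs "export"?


Comparing character by character (same length = 6):
  Pos 0: 's' vs 'e' !=
  Pos 1: 'c' vs 'x' !=
  Pos 2: 'h' vs 'p' !=
  Pos 3: 'o' vs 'o' =
  Pos 4: 'o' vs 'r' !=
  Pos 5: 'l' vs 't' !=
Hamming distance = 5


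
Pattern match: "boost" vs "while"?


Pattern of "boost": [0, 1, 1, 2, 3]
Pattern of "while": [0, 1, 2, 3, 4]
Patterns do not match
Same pattern = No


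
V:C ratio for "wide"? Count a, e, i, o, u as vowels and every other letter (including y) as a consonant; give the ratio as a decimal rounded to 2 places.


Word: "wide"
Vowels (a,e,i,o,u): 2
Consonants: 2
Ratio = 2/2
= 1.00


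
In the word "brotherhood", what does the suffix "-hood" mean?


Suffix: -hood
Example: brotherhood (brother + -hood)
Meaning = state / condition


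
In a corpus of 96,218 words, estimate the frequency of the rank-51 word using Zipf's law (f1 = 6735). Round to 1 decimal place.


Zipf's law: f(r) = f(1) / r
f(1) = 6735
f(51) = 6735 / 51
= 132.1 occurrences


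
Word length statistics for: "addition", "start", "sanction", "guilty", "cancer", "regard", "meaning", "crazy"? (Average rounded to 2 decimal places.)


Lengths: "addition"=8, "start"=5, "sanction"=8, "guilty"=6, "cancer"=6, "regard"=6, "meaning"=7, "crazy"=5
Sum = 51, Count = 8
Average = 51/8 = 6.38
= avg=6.38, min=5, max=8


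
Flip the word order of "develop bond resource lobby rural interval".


Original: "develop bond resource lobby rural interval"
Words (1..n): develop | bond | resource | lobby | rural | interval
Reversed (n..1): interval | rural | lobby | resource | bond | develop
Result = "interval rural lobby resource bond develop"


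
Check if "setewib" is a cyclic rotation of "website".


Word: "website", Candidate: "setewib"
Method: check if candidate is substring of word+word
"websitewebsite" contains "setewib"? No
Is rotation = No


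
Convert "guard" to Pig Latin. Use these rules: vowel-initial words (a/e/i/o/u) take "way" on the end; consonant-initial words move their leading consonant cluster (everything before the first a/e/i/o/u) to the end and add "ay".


Word: "guard"
Starts with consonant(s) → move to end, add 'ay'
Consonant cluster: "g"
Pig Latin = "uardgay"


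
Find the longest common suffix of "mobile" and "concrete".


Word 1: "mobile"
Word 2: "concrete"
Comparing from end:
  Pos -1: 'e' == 'e'
  Pos -2: 'l' != 't' (stop)
LCS = "e" (length 1)


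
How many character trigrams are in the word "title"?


Word: "title" (length 5)
Number of 3-grams = length - 3 + 1 = 5 - 3 + 1
= 3


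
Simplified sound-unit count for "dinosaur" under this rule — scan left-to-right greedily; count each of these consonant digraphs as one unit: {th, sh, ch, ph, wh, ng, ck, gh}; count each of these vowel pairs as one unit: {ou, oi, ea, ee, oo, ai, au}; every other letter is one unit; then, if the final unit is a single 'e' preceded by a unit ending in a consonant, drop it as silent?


Word: "dinosaur" (8 letters)
Left-to-right scan:
  (1) 'd' (letter)
  (2) 'i' (letter)
  (3) 'n' (letter)
  (4) 'o' (letter)
  (5) 's' (letter)
  (6) 'au' (vowel-pair)
  (7) 'r' (letter)
Units from scan: 7
Sound units = 7 units


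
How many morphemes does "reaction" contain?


Word: "reaction"
Morphemes: re- | act | -ion
Each morpheme carries meaning
= 3 morphemes


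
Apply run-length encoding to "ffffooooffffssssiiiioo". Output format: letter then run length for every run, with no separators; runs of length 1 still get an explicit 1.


String: "ffffooooffffssssiiiioo"
Scanning for consecutive runs:
  'f' x 4
  'o' x 4
  'f' x 4
  's' x 4
  'i' x 4
  'o' x 2
RLE = "f4o4f4s4i4o2"


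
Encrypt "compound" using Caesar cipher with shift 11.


Word: "compound"
Shift: 11
Each letter → (letter + shift) mod 26:
  'c' (2) + 11 = 13 → 'n'
  'o' (14) + 11 = 25 → 'z'
  'm' (12) + 11 = 23 → 'x'
  'p' (15) + 11 = 0 → 'a'
  'o' (14) + 11 = 25 → 'z'
  'u' (20) + 11 = 5 → 'f'
  'n' (13) + 11 = 24 → 'y'
  'd' (3) + 11 = 14 → 'o'
Result = "nzxazfyo"


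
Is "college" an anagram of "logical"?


Word 1: "logical" → sorted: acgillo
Word 2: "college" → sorted: ceegllo
Same letters? acgillo != ceegllo
Anagram = No


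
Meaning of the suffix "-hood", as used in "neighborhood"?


Suffix: -hood
As in: neighborhood -> neighbor + -hood
Meaning = state / condition


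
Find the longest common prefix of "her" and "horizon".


Word 1: "her"
Word 2: "horizon"
Comparing from start:
  Pos 0: 'h' == 'h'
  Pos 1: 'e' != 'o' (stop)
LCP = "h" (length 1)


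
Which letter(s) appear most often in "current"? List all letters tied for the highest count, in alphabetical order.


Word: "current"
Letter counts:
  'c': 1
  'e': 1
  'n': 1
  'r': 2
  't': 1
  'u': 1
Maximum count = 2
Most frequent = 'r' (2 times each)


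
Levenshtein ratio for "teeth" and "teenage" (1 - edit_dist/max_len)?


Word 1: "teeth" (length 5)
Word 2: "teenage" (length 7)
One optimal edit sequence:
  1. keep 't'
  2. keep 'e'
  3. keep 'e'
  4. insert 'n'  (+1)
  5. insert 'a'  (+1)
  6. substitute 't' -> 'g'  (+1)
  7. substitute 'h' -> 'e'  (+1)
Edit distance = 4
Max length = max(5, 7) = 7
Similarity = 1 - 4/7
= 0.4286


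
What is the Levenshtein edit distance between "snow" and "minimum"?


Word 1: "snow" (length 4)
Word 2: "minimum" (length 7)
One optimal edit sequence (insert/delete/substitute each cost 1):
  1. insert 'm'  (+1)
  2. substitute 's' -> 'i'  (+1)
  3. keep 'n'
  4. insert 'i'  (+1)
  5. insert 'm'  (+1)
  6. substitute 'o' -> 'u'  (+1)
  7. substitute 'w' -> 'm'  (+1)
Total edit operations: 6
Edit distance = 6


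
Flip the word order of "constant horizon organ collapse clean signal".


Original: "constant horizon organ collapse clean signal"
Words (1..n): constant | horizon | organ | collapse | clean | signal
Reversed (n..1): signal | clean | collapse | organ | horizon | constant
Result = "signal clean collapse organ horizon constant"


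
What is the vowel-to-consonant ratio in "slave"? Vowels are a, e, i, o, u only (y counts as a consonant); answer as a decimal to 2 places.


Word: "slave"
Vowels (a,e,i,o,u): 2
Consonants: 3
Ratio = 2/3
= 0.67


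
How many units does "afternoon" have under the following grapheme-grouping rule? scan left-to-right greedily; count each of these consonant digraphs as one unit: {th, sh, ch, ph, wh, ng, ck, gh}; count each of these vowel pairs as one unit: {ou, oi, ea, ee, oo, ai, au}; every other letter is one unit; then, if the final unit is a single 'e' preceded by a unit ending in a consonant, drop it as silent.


Word: "afternoon" (9 letters)
Left-to-right scan:
  [1] 'a' (letter)
  [2] 'f' (letter)
  [3] 't' (letter)
  [4] 'e' (letter)
  [5] 'r' (letter)
  [6] 'n' (letter)
  [7] 'oo' (vowel-pair)
  [8] 'n' (letter)
Units from scan: 8
Sound units = 8 units


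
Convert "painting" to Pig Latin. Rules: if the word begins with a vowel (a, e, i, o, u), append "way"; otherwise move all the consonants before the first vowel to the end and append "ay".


Word: "painting"
Starts with consonant(s) → move to end, add 'ay'
Consonant cluster: "p"
Pig Latin = "aintingpay"


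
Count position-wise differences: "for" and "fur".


Comparing character by character (same length = 3):
  Pos 0: 'f' vs 'f' =
  Pos 1: 'o' vs 'u' !=
  Pos 2: 'r' vs 'r' =
Hamming distance = 1


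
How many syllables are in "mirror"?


Word: "mirror"
Syllable breakdown: mir-ror
Counting: 2 parts
= 2 syllables


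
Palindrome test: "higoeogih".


Word: "higoeogih"
Reversed: "higoeogih"
Forward == Backward? higoeogih == higoeogih
Palindrome = Yes


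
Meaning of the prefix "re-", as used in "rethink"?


Prefix: re-
Example: rethink = re- + think
Meaning = again


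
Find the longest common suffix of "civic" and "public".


Word 1: "civic"
Word 2: "public"
Comparing from end:
  Pos -1: 'c' == 'c'
  Pos -2: 'i' == 'i'
  Pos -3: 'v' != 'l' (stop)
LCS = "ic" (length 2)


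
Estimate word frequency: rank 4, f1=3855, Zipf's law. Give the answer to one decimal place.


Zipf's law: f(r) = f(1) / r
f(1) = 3855
f(4) = 3855 / 4
= 963.8 occurrences


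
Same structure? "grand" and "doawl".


Pattern of "grand": [0, 1, 2, 3, 4]
Pattern of "doawl": [0, 1, 2, 3, 4]
Patterns match
Same pattern = Yes


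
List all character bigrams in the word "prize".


Word: "prize" (length 5)
Number of bigrams = 5 - 2 + 1 = 4
  Position 0: "pr"
  Position 1: "ri"
  Position 2: "iz"
  Position 3: "ze"
Bigrams = "pr", "ri", "iz", "ze"


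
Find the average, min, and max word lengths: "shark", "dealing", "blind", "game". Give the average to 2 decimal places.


Lengths: "shark"=5, "dealing"=7, "blind"=5, "game"=4
Sum = 21, Count = 4
Average = 21/4 = 5.25
= avg=5.25, min=4, max=7


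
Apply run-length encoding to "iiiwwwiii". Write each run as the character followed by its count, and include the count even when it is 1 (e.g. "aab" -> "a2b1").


String: "iiiwwwiii"
Scanning for consecutive runs:
  'i' x 3
  'w' x 3
  'i' x 3
RLE = "i3w3i3"


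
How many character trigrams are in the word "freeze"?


Word: "freeze" (length 6)
Number of 3-grams = length - 3 + 1 = 6 - 3 + 1
= 4


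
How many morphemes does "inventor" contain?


Word: "inventor"
Morphemes: invent | -or
Each morpheme carries meaning
= 2 morphemes


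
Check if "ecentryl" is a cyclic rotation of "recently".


Word: "recently", Candidate: "ecentryl"
Method: check if candidate is substring of word+word
"recentlyrecently" contains "ecentryl"? No
Is rotation = No


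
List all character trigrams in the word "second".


Word: "second" (length 6)
Number of trigrams = 6 - 3 + 1 = 4
  Position 0: "sec"
  Position 1: "eco"
  Position 2: "con"
  Position 3: "ond"
Trigrams = "sec", "eco", "con", "ond"


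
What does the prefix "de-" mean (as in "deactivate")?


Prefix: de-
Example: deactivate = de- + activate
Meaning = remove / reverse


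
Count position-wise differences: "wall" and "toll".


Comparing character by character (same length = 4):
  Pos 0: 'w' vs 't' !=
  Pos 1: 'a' vs 'o' !=
  Pos 2: 'l' vs 'l' =
  Pos 3: 'l' vs 'l' =
Hamming distance = 2


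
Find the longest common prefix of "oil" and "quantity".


Word 1: "oil"
Word 2: "quantity"
Comparing from start:
  Pos 0: 'o' != 'q' (stop)
LCP = "" (length 0)


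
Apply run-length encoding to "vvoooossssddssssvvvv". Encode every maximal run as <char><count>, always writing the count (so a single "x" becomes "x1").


String: "vvoooossssddssssvvvv"
Scanning for consecutive runs:
  'v' x 2
  'o' x 4
  's' x 4
  'd' x 2
  's' x 4
  'v' x 4
RLE = "v2o4s4d2s4v4"


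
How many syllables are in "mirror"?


Word: "mirror"
Syllable breakdown: mir · ror
Counting: 2 parts
= 2 syllables


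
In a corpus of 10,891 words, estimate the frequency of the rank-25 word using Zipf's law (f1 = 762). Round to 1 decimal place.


Zipf's law: f(r) = f(1) / r
f(1) = 762
f(25) = 762 / 25
= 30.5 occurrences


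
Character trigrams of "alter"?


Word: "alter" (length 5)
Number of trigrams = 5 - 3 + 1 = 3
  Position 0: "alt"
  Position 1: "lte"
  Position 2: "ter"
Trigrams = "alt", "lte", "ter"


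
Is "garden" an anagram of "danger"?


Word 1: "danger" → sorted: adegnr
Word 2: "garden" → sorted: adegnr
Same letters? adegnr == adegnr
Anagram = Yes


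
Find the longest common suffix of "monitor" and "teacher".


Word 1: "monitor"
Word 2: "teacher"
Comparing from end:
  Pos -1: 'r' == 'r'
  Pos -2: 'o' != 'e' (stop)
LCS = "r" (length 1)


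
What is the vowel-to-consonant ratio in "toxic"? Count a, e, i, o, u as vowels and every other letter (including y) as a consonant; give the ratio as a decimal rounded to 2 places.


Word: "toxic"
Vowels (a,e,i,o,u): 2
Consonants: 3
Ratio = 2/3
= 0.67


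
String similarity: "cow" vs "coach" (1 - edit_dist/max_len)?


Word 1: "cow" (length 3)
Word 2: "coach" (length 5)
One optimal edit sequence:
  1. keep 'c'
  2. keep 'o'
  3. insert 'a'  (+1)
  4. insert 'c'  (+1)
  5. substitute 'w' -> 'h'  (+1)
Edit distance = 3
Max length = max(3, 5) = 5
Similarity = 1 - 3/5
= 0.4000


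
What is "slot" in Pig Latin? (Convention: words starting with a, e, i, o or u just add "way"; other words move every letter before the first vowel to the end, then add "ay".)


Word: "slot"
Starts with consonant(s) → move to end, add 'ay'
Consonant cluster: "sl"
Pig Latin = "otslay"


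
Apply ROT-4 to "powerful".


Word: "powerful"
Shift: 4
Each letter → (letter + shift) mod 26:
  'p' (15) + 4 = 19 → 't'
  'o' (14) + 4 = 18 → 's'
  'w' (22) + 4 = 0 → 'a'
  'e' (4) + 4 = 8 → 'i'
  'r' (17) + 4 = 21 → 'v'
  'f' (5) + 4 = 9 → 'j'
  'u' (20) + 4 = 24 → 'y'
  'l' (11) + 4 = 15 → 'p'
Result = "tsaivjyp"


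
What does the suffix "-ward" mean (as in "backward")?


Suffix: -ward
As in: backward -> back + -ward
Meaning = in the direction of


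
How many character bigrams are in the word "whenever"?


Word: "whenever" (length 8)
Number of 2-grams = length - 2 + 1 = 8 - 2 + 1
= 7


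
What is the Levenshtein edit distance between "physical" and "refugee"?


Word 1: "physical" (length 8)
Word 2: "refugee" (length 7)
One optimal edit sequence (insert/delete/substitute each cost 1):
  1. delete 'p'  (+1)
  2. substitute 'h' -> 'r'  (+1)
  3. substitute 'y' -> 'e'  (+1)
  4. substitute 's' -> 'f'  (+1)
  5. substitute 'i' -> 'u'  (+1)
  6. substitute 'c' -> 'g'  (+1)
  7. substitute 'a' -> 'e'  (+1)
  8. substitute 'l' -> 'e'  (+1)
Total edit operations: 8
Edit distance = 8


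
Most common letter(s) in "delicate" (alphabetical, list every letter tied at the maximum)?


Word: "delicate"
Letter counts:
  'a': 1
  'c': 1
  'd': 1
  'e': 2
  'i': 1
  'l': 1
  't': 1
Maximum count = 2
Most frequent = 'e' (2 times each)


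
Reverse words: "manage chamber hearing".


Original: "manage chamber hearing"
Words (1..n): manage | chamber | hearing
Reversed (n..1): hearing | chamber | manage
Result = "hearing chamber manage"


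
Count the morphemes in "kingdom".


Word: "kingdom"
Morphemes: king + -dom
Each morpheme carries meaning
= 2 morphemes


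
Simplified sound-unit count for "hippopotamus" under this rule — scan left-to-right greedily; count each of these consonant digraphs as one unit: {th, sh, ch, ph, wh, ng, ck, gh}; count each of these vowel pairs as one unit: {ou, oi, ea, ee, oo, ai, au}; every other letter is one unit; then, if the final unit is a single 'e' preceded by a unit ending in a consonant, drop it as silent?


Word: "hippopotamus" (12 letters)
Left-to-right scan:
  (1) 'h' (letter)
  (2) 'i' (letter)
  (3) 'p' (letter)
  (4) 'p' (letter)
  (5) 'o' (letter)
  (6) 'p' (letter)
  (7) 'o' (letter)
  (8) 't' (letter)
  (9) 'a' (letter)
  (10) 'm' (letter)
  (11) 'u' (letter)
  (12) 's' (letter)
Units from scan: 12
Sound units = 12 units


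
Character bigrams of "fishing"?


Word: "fishing" (length 7)
Number of bigrams = 7 - 2 + 1 = 6
  Position 0: "fi"
  Position 1: "is"
  Position 2: "sh"
  Position 3: "hi"
  Position 4: "in"
  Position 5: "ng"
Bigrams = "fi", "is", "sh", "hi", "in", "ng"


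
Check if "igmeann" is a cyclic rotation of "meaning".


Word: "meaning", Candidate: "igmeann"
Method: check if candidate is substring of word+word
"meaningmeaning" contains "igmeann"? No
Is rotation = No


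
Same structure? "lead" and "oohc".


Pattern of "lead": [0, 1, 2, 3]
Pattern of "oohc": [0, 0, 1, 2]
Patterns do not match
Same pattern = No


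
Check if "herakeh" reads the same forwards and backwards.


Word: "herakeh"
Reversed: "hekareh"
Forward == Backward? herakeh != hekareh
Palindrome = No


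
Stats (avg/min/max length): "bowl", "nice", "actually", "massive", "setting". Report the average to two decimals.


Lengths: "bowl"=4, "nice"=4, "actually"=8, "massive"=7, "setting"=7
Sum = 30, Count = 5
Average = 30/5 = 6.00
= avg=6.00, min=4, max=8
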